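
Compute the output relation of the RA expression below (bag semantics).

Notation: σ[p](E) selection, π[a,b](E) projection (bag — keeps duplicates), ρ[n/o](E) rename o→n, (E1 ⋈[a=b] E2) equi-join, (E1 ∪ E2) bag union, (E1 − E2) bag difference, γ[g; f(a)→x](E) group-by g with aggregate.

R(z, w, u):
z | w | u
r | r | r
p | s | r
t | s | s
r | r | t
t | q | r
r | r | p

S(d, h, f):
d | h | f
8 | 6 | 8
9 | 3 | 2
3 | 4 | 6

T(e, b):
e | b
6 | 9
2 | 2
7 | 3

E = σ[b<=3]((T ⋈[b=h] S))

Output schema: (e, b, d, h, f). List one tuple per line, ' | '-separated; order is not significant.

Per-node cardinality:
  T → 3
  S → 3
  (T ⋈[b=h] S) → 1
  σ[b<=3]((T ⋈[b=h] S)) → 1

== RESULT ==
e | b | d | h | f
7 | 3 | 9 | 3 | 2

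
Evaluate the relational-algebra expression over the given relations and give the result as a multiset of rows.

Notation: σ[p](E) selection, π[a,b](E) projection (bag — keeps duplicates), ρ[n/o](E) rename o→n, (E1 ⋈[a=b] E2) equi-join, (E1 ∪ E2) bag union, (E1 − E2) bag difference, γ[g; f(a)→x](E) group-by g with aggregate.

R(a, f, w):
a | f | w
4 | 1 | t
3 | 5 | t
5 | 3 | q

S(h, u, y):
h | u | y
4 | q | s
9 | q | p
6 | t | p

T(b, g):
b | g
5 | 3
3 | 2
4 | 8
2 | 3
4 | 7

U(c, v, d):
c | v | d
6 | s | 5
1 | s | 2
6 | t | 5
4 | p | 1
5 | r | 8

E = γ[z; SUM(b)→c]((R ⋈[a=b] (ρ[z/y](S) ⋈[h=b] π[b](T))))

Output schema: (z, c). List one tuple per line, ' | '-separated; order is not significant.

Row counts bottom-up:
  R → 3
  S → 3
  ρ[z/y](S) → 3
  T → 5
  π[b](T) → 5
  (ρ[z/y](S) ⋈[h=b] π[b](T)) → 2
  (R ⋈[a=b] (ρ[z/y](S) ⋈[h=b] π[b](T))) → 2
  γ[z; SUM(b)→c]((R ⋈[a=b] (ρ[z/y](S) ⋈[h=b] π[b](T)))) → 1

== RESULT ==
z | c
s | 8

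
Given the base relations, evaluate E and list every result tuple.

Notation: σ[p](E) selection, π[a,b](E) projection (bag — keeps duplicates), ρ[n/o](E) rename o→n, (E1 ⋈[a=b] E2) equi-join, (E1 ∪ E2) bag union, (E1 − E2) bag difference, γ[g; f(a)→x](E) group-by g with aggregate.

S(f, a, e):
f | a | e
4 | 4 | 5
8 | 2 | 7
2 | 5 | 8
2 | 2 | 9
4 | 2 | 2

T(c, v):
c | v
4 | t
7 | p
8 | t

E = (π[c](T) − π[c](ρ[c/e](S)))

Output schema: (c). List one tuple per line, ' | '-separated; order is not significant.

Per-node cardinality:
  T → 3
  π[c](T) → 3
  S → 5
  ρ[c/e](S) → 5
  π[c](ρ[c/e](S)) → 5
  (π[c](T) − π[c](ρ[c/e](S))) → 1

== RESULT ==
c
4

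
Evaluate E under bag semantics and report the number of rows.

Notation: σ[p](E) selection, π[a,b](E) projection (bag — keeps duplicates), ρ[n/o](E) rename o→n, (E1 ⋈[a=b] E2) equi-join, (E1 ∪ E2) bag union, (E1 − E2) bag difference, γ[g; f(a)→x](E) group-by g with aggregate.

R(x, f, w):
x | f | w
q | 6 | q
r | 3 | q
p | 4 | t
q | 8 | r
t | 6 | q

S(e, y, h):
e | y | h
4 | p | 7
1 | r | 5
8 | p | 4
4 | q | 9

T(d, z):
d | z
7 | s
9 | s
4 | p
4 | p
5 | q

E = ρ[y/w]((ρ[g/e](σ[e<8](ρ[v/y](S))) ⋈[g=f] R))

Subexpression sizes:
  S → 4
  ρ[v/y](S) → 4
  σ[e<8](ρ[v/y](S)) → 3
  ρ[g/e](σ[e<8](ρ[v/y](S))) → 3
  R → 5
  (ρ[g/e](σ[e<8](ρ[v/y](S))) ⋈[g=f] R) → 2
  ρ[y/w]((ρ[g/e](σ[e<8](ρ[v/y](S))) ⋈[g=f] R)) → 2

|E| = 2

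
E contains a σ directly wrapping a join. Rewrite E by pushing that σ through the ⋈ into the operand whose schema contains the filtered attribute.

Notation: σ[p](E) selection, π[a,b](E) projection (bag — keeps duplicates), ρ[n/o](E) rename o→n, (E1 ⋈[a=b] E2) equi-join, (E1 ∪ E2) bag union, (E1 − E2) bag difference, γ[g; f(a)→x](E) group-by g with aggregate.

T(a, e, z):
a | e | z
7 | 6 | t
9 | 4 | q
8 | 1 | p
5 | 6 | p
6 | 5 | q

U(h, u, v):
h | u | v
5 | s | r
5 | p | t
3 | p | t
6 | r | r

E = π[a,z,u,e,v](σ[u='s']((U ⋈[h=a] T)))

σ filters on u, owned by the left side.
E' = π[a,z,u,e,v]((σ[u='s'](U) ⋈[h=a] T))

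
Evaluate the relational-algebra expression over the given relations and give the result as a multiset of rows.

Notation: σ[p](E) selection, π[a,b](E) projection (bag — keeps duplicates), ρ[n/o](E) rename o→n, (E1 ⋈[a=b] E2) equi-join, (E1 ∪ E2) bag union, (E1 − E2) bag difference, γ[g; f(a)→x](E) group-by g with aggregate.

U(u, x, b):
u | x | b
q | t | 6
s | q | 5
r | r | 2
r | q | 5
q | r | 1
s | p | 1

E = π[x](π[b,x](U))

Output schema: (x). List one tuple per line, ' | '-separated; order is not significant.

Stepwise |·|:
  U → 6
  π[b,x](U) → 6
  π[x](π[b,x](U)) → 6

== RESULT ==
x
p
q
q
r
r
t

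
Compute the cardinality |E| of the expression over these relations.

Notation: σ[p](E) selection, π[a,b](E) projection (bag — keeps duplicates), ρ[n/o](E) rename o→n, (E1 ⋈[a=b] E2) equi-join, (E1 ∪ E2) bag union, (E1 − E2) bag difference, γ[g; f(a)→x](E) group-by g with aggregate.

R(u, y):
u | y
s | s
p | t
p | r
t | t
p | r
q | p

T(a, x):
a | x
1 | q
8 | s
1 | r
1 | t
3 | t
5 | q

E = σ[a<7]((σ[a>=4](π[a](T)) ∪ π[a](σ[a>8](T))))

Per-node cardinality:
  T → 6
  π[a](T) → 6
  σ[a>=4](π[a](T)) → 2
  T → 6
  σ[a>8](T) → 0
  π[a](σ[a>8](T)) → 0
  (σ[a>=4](π[a](T)) ∪ π[a](σ[a>8](T))) → 2
  σ[a<7]((σ[a>=4](π[a](T)) ∪ π[a](σ[a>8](T)))) → 1

|E| = 1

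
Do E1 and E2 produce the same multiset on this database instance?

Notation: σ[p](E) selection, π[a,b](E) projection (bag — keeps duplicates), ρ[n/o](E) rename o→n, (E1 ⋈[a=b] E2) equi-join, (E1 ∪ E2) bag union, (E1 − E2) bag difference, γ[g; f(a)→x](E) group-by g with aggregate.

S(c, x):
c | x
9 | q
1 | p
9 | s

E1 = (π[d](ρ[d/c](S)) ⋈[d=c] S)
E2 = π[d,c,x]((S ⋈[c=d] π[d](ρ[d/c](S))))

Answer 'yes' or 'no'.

E1 stepwise |·|:
  S → 3
  ρ[d/c](S) → 3
  π[d](ρ[d/c](S)) → 3
  S → 3
  (π[d](ρ[d/c](S)) ⋈[d=c] S) → 5
E2 stepwise |·|:
  S → 3
  S → 3
  ρ[d/c](S) → 3
  π[d](ρ[d/c](S)) → 3
  (S ⋈[c=d] π[d](ρ[d/c](S))) → 5
  π[d,c,x]((S ⋈[c=d] π[d](ρ[d/c](S)))) → 5

E1 and E2 produce the same multiset:
d | c | x
1 | 1 | p
9 | 9 | q
9 | 9 | q
9 | 9 | s
9 | 9 | s

yes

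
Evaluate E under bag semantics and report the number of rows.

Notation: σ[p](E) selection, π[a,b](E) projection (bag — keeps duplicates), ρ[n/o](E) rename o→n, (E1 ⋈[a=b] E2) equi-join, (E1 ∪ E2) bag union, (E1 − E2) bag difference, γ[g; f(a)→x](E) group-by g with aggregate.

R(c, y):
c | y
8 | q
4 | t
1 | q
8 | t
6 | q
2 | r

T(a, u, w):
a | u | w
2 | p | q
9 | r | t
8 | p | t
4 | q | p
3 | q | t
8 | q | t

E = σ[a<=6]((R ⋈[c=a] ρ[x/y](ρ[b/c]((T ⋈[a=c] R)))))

Stepwise |·|:
  R → 6
  T → 6
  R → 6
  (T ⋈[a=c] R) → 6
  ρ[b/c]((T ⋈[a=c] R)) → 6
  ρ[x/y](ρ[b/c]((T ⋈[a=c] R))) → 6
  (R ⋈[c=a] ρ[x/y](ρ[b/c]((T ⋈[a=c] R)))) → 10
  σ[a<=6]((R ⋈[c=a] ρ[x/y](ρ[b/c]((T ⋈[a=c] R))))) → 2

|E| = 2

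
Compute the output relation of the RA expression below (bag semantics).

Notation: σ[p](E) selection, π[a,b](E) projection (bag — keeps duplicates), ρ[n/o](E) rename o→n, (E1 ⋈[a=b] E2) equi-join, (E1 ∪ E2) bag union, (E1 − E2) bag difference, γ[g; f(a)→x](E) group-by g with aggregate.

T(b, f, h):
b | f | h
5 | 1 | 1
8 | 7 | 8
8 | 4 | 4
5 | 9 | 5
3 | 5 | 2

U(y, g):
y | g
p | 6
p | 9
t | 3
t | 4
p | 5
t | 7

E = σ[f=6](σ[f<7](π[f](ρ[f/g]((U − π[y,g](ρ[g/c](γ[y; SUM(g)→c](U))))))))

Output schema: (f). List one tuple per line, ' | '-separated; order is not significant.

Row counts bottom-up:
  U → 6
  U → 6
  γ[y; SUM(g)→c](U) → 2
  ρ[g/c](γ[y; SUM(g)→c](U)) → 2
  π[y,g](ρ[g/c](γ[y; SUM(g)→c](U))) → 2
  (U − π[y,g](ρ[g/c](γ[y; SUM(g)→c](U)))) → 6
  ρ[f/g]((U − π[y,g](ρ[g/c](γ[y; SUM(g)→c](U))))) → 6
  π[f](ρ[f/g]((U − π[y,g](ρ[g/c](γ[y; SUM(g)→c](U)))))) → 6
  σ[f<7](π[f](ρ[f/g]((U − π[y,g](ρ[g/c](γ[y; SUM(g)→c](U))))))) → 4
  σ[f=6](σ[f<7](π[f](ρ[f/g]((U − π[y,g](ρ[g/c](γ[y; SUM(g)→c](U)))))))) → 1

== RESULT ==
f
6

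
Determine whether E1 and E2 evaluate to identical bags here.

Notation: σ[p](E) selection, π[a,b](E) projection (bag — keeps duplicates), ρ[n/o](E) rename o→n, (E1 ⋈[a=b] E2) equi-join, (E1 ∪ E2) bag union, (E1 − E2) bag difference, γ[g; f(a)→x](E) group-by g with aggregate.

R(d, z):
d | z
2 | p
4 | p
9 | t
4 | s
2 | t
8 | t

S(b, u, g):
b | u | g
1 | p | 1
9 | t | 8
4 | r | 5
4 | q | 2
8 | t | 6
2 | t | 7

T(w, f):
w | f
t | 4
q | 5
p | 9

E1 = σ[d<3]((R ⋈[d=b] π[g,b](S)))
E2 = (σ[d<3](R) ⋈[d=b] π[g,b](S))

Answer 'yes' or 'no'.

E1 subexpression sizes:
  R → 6
  S → 6
  π[g,b](S) → 6
  (R ⋈[d=b] π[g,b](S)) → 8
  σ[d<3]((R ⋈[d=b] π[g,b](S))) → 2
E2 subexpression sizes:
  R → 6
  σ[d<3](R) → 2
  S → 6
  π[g,b](S) → 6
  (σ[d<3](R) ⋈[d=b] π[g,b](S)) → 2

E1 and E2 produce the same multiset:
d | z | g | b
2 | p | 7 | 2
2 | t | 7 | 2

yes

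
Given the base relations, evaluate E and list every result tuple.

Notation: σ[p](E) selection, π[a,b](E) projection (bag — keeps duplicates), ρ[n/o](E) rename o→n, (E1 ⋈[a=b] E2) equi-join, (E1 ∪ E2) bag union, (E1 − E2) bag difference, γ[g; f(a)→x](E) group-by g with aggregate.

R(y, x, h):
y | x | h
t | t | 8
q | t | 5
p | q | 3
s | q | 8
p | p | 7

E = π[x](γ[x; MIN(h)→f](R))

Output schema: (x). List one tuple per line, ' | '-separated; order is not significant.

Subexpression sizes:
  R → 5
  γ[x; MIN(h)→f](R) → 3
  π[x](γ[x; MIN(h)→f](R)) → 3

== RESULT ==
x
p
q
t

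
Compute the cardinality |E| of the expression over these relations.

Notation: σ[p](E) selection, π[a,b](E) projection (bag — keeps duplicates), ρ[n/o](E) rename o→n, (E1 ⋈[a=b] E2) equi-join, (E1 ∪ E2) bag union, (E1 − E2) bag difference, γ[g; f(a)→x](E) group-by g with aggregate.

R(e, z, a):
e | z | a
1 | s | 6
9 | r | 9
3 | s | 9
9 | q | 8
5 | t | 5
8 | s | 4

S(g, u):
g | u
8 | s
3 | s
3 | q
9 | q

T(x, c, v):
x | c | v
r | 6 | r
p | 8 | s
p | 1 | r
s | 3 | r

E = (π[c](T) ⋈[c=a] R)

Per-node cardinality:
  T → 4
  π[c](T) → 4
  R → 6
  (π[c](T) ⋈[c=a] R) → 2

|E| = 2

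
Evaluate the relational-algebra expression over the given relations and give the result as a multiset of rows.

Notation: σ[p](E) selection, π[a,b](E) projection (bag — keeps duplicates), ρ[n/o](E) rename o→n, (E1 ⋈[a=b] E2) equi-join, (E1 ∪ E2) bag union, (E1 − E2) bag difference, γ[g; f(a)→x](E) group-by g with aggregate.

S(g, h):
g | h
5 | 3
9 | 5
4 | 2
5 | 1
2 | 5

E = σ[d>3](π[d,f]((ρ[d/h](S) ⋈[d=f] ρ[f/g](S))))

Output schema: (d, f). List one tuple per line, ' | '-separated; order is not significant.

Stepwise |·|:
  S → 5
  ρ[d/h](S) → 5
  S → 5
  ρ[f/g](S) → 5
  (ρ[d/h](S) ⋈[d=f] ρ[f/g](S)) → 5
  π[d,f]((ρ[d/h](S) ⋈[d=f] ρ[f/g](S))) → 5
  σ[d>3](π[d,f]((ρ[d/h](S) ⋈[d=f] ρ[f/g](S)))) → 4

== RESULT ==
d | f
5 | 5
5 | 5
5 | 5
5 | 5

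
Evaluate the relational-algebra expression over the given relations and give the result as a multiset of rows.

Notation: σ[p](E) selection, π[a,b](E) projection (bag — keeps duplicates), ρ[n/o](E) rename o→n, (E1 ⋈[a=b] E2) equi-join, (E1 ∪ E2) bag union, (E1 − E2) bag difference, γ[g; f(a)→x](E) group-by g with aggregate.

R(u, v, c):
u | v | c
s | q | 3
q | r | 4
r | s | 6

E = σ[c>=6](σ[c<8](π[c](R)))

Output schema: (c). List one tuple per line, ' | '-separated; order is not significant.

Row counts bottom-up:
  R → 3
  π[c](R) → 3
  σ[c<8](π[c](R)) → 3
  σ[c>=6](σ[c<8](π[c](R))) → 1

== RESULT ==
c
6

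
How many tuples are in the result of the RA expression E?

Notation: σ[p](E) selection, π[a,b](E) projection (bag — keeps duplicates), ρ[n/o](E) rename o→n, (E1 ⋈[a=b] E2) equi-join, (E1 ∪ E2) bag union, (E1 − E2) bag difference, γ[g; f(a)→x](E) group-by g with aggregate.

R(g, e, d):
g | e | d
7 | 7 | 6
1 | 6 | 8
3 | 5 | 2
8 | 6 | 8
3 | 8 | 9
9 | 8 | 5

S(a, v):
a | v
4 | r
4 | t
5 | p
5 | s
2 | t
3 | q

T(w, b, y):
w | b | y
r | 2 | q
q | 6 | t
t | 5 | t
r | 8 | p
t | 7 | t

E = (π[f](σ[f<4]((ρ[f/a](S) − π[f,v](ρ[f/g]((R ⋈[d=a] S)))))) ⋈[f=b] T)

Per-node cardinality:
  S → 6
  ρ[f/a](S) → 6
  R → 6
  S → 6
  (R ⋈[d=a] S) → 3
  ρ[f/g]((R ⋈[d=a] S)) → 3
  π[f,v](ρ[f/g]((R ⋈[d=a] S))) → 3
  (ρ[f/a](S) − π[f,v](ρ[f/g]((R ⋈[d=a] S)))) → 6
  σ[f<4]((ρ[f/a](S) − π[f,v](ρ[f/g]((R ⋈[d=a] S))))) → 2
  π[f](σ[f<4]((ρ[f/a](S) − π[f,v](ρ[f/g]((R ⋈[d=a] S)))))) → 2
  T → 5
  (π[f](σ[f<4]((ρ[f/a](S) − π[f,v](ρ[f/g]((R ⋈[d=a] S)))))) ⋈[f=b] T) → 1

|E| = 1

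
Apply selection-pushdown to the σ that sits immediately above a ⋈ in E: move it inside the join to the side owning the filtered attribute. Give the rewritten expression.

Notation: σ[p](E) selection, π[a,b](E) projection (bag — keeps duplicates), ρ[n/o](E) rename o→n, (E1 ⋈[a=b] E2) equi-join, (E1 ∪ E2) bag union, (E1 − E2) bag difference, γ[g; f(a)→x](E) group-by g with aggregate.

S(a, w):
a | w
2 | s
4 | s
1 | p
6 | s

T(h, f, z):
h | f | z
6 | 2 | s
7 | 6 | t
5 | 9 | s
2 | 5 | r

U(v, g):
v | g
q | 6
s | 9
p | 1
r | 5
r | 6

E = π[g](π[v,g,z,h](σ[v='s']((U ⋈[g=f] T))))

σ filters on v, owned by the left side.
E' = π[g](π[v,g,z,h]((σ[v='s'](U) ⋈[g=f] T)))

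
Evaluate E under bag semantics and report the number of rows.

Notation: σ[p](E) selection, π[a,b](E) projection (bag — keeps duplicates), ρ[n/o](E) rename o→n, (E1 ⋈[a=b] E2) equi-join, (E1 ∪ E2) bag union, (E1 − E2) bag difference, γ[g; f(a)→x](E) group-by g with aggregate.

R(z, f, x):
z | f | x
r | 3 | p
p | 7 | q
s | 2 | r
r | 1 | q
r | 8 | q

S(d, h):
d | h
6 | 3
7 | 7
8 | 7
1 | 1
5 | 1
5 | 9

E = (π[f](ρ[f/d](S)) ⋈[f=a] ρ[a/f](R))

Stepwise |·|:
  S → 6
  ρ[f/d](S) → 6
  π[f](ρ[f/d](S)) → 6
  R → 5
  ρ[a/f](R) → 5
  (π[f](ρ[f/d](S)) ⋈[f=a] ρ[a/f](R)) → 3

|E| = 3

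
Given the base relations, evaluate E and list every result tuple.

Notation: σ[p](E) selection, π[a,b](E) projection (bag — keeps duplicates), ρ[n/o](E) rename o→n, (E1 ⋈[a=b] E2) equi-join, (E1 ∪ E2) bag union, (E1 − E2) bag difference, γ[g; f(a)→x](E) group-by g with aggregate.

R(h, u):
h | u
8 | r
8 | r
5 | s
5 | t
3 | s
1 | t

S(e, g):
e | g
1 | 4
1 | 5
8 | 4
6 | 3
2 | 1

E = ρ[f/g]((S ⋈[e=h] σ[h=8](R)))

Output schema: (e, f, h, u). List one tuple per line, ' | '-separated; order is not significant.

Per-node cardinality:
  S → 5
  R → 6
  σ[h=8](R) → 2
  (S ⋈[e=h] σ[h=8](R)) → 2
  ρ[f/g]((S ⋈[e=h] σ[h=8](R))) → 2

== RESULT ==
e | f | h | u
8 | 4 | 8 | r
8 | 4 | 8 | r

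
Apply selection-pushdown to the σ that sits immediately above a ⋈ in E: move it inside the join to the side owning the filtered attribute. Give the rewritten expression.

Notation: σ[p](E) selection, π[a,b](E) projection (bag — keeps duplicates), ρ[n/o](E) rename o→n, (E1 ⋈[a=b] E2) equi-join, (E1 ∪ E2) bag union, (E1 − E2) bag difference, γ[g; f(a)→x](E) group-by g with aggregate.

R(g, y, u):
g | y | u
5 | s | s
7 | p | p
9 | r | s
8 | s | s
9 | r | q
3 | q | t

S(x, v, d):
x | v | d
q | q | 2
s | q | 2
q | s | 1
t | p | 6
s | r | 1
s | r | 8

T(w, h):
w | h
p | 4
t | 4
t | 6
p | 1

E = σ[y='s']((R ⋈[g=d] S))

σ filters on y, owned by the left side.
E' = (σ[y='s'](R) ⋈[g=d] S)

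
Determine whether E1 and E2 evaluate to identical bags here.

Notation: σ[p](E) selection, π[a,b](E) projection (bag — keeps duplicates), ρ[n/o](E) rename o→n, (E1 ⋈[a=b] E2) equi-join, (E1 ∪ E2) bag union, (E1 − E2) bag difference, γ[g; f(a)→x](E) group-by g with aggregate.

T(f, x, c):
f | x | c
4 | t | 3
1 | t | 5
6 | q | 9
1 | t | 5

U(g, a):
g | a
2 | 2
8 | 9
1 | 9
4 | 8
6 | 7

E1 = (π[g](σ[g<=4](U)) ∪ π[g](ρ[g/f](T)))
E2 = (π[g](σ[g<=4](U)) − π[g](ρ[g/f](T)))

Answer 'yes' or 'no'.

E1 stepwise |·|:
  U → 5
  σ[g<=4](U) → 3
  π[g](σ[g<=4](U)) → 3
  T → 4
  ρ[g/f](T) → 4
  π[g](ρ[g/f](T)) → 4
  (π[g](σ[g<=4](U)) ∪ π[g](ρ[g/f](T))) → 7
E2 stepwise |·|:
  U → 5
  σ[g<=4](U) → 3
  π[g](σ[g<=4](U)) → 3
  T → 4
  ρ[g/f](T) → 4
  π[g](ρ[g/f](T)) → 4
  (π[g](σ[g<=4](U)) − π[g](ρ[g/f](T))) → 1

E1 result:
g
1
1
1
2
4
4
6
E2 result:
g
2
Witness: (6,) appears 1× in E1 but 0× in E2.

no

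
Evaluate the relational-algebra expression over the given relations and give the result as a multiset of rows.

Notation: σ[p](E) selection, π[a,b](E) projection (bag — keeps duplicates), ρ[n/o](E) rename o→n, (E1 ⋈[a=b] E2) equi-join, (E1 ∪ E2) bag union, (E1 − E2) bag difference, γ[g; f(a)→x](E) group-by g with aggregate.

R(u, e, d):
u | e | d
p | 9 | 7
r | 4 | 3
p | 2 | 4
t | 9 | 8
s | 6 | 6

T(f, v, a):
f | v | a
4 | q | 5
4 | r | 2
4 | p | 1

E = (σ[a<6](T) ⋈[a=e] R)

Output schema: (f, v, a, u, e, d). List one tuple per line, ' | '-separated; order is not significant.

Row counts bottom-up:
  T → 3
  σ[a<6](T) → 3
  R → 5
  (σ[a<6](T) ⋈[a=e] R) → 1

== RESULT ==
f | v | a | u | e | d
4 | r | 2 | p | 2 | 4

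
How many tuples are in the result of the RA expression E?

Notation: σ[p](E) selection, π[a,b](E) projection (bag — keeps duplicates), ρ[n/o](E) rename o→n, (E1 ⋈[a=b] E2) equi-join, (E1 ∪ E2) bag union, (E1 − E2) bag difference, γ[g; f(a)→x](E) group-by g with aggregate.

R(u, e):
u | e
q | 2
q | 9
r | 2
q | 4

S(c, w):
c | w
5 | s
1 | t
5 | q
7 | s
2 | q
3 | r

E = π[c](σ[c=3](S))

Row counts bottom-up:
  S → 6
  σ[c=3](S) → 1
  π[c](σ[c=3](S)) → 1

|E| = 1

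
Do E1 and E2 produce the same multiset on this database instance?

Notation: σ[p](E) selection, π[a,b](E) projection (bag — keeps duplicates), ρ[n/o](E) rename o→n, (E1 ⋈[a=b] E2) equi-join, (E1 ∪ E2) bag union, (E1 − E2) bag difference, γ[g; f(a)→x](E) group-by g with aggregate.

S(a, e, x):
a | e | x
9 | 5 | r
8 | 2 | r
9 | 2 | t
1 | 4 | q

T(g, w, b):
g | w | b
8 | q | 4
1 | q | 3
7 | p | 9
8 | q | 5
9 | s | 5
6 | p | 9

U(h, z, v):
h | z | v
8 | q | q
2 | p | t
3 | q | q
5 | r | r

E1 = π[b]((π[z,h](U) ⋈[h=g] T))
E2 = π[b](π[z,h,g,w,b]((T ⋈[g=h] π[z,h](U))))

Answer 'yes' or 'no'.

E1 per-node cardinality:
  U → 4
  π[z,h](U) → 4
  T → 6
  (π[z,h](U) ⋈[h=g] T) → 2
  π[b]((π[z,h](U) ⋈[h=g] T)) → 2
E2 per-node cardinality:
  T → 6
  U → 4
  π[z,h](U) → 4
  (T ⋈[g=h] π[z,h](U)) → 2
  π[z,h,g,w,b]((T ⋈[g=h] π[z,h](U))) → 2
  π[b](π[z,h,g,w,b]((T ⋈[g=h] π[z,h](U)))) → 2

E1 and E2 produce the same multiset:
b
4
5

yes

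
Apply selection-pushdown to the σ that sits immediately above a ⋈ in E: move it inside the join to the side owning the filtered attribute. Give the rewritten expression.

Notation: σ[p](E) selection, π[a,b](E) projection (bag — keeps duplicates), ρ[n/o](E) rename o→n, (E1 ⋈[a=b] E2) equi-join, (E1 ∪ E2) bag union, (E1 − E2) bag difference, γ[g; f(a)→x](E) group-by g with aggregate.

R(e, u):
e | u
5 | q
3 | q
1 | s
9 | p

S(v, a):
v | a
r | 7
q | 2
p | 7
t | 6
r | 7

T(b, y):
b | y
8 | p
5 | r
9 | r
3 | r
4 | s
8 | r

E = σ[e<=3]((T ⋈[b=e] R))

σ filters on e, owned by the right side.
E' = (T ⋈[b=e] σ[e<=3](R))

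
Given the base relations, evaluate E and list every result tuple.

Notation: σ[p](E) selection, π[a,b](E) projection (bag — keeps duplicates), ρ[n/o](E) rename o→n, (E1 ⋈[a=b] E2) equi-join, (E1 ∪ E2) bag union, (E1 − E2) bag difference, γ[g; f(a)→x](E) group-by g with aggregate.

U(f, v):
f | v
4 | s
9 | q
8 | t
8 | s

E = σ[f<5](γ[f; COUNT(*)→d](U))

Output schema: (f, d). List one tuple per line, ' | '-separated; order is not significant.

Subexpression sizes:
  U → 4
  γ[f; COUNT(*)→d](U) → 3
  σ[f<5](γ[f; COUNT(*)→d](U)) → 1

== RESULT ==
f | d
4 | 1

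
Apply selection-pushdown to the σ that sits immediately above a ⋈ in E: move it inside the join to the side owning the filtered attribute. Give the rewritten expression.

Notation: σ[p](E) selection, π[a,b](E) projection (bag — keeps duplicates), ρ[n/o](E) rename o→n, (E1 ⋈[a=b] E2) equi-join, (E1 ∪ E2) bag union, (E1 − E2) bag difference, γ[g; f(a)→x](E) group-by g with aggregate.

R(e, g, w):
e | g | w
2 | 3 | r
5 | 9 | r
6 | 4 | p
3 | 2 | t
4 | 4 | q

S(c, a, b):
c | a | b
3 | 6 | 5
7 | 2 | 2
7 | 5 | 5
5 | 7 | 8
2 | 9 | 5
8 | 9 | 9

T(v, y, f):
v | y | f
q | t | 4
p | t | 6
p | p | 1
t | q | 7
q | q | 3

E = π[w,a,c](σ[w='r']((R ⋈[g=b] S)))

σ filters on w, owned by the left side.
E' = π[w,a,c]((σ[w='r'](R) ⋈[g=b] S))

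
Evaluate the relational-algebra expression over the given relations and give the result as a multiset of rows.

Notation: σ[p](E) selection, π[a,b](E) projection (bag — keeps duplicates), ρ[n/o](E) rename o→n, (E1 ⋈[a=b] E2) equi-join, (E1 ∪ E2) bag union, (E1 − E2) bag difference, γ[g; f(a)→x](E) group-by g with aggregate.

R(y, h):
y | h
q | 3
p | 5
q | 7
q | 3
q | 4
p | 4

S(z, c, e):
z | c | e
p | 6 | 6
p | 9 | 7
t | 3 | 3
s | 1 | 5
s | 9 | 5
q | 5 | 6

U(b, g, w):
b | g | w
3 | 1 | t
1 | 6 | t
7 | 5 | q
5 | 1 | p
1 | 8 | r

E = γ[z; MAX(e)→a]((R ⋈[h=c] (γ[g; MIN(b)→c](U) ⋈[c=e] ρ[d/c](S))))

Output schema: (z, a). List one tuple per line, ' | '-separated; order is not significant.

Per-node cardinality:
  R → 6
  U → 5
  γ[g; MIN(b)→c](U) → 4
  S → 6
  ρ[d/c](S) → 6
  (γ[g; MIN(b)→c](U) ⋈[c=e] ρ[d/c](S)) → 2
  (R ⋈[h=c] (γ[g; MIN(b)→c](U) ⋈[c=e] ρ[d/c](S))) → 3
  γ[z; MAX(e)→a]((R ⋈[h=c] (γ[g; MIN(b)→c](U) ⋈[c=e] ρ[d/c](S)))) → 2

== RESULT ==
z | a
p | 7
t | 3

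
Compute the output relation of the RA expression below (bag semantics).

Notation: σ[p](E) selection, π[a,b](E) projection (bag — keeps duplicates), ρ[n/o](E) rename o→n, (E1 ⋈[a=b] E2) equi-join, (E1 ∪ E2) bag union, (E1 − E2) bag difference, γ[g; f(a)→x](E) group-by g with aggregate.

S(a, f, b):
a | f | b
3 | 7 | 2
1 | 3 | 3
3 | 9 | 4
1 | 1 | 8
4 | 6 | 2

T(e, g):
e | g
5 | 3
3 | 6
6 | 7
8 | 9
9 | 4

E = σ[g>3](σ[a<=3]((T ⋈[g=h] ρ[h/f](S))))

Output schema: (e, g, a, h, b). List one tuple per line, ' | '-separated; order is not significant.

Row counts bottom-up:
  T → 5
  S → 5
  ρ[h/f](S) → 5
  (T ⋈[g=h] ρ[h/f](S)) → 4
  σ[a<=3]((T ⋈[g=h] ρ[h/f](S))) → 3
  σ[g>3](σ[a<=3]((T ⋈[g=h] ρ[h/f](S)))) → 2

== RESULT ==
e | g | a | h | b
6 | 7 | 3 | 7 | 2
8 | 9 | 3 | 9 | 4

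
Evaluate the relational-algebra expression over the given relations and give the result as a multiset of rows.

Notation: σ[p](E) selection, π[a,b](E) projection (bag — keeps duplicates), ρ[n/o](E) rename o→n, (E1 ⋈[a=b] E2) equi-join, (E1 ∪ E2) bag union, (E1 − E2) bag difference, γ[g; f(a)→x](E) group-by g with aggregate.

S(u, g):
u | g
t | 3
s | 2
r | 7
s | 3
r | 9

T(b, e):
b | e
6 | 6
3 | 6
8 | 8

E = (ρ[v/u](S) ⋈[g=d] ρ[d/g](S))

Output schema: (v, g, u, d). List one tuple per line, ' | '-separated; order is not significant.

Stepwise |·|:
  S → 5
  ρ[v/u](S) → 5
  S → 5
  ρ[d/g](S) → 5
  (ρ[v/u](S) ⋈[g=d] ρ[d/g](S)) → 7

== RESULT ==
v | g | u | d
r | 7 | r | 7
r | 9 | r | 9
s | 2 | s | 2
s | 3 | s | 3
s | 3 | t | 3
t | 3 | s | 3
t | 3 | t | 3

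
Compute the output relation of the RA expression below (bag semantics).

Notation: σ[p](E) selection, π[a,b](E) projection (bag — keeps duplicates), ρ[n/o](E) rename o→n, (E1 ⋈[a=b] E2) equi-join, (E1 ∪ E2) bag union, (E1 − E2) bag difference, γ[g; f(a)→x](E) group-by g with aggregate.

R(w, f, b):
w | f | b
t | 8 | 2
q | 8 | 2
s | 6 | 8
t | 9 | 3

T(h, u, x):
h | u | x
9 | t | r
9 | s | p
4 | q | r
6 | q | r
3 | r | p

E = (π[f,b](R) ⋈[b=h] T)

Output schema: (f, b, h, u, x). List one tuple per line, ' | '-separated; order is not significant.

Subexpression sizes:
  R → 4
  π[f,b](R) → 4
  T → 5
  (π[f,b](R) ⋈[b=h] T) → 1

== RESULT ==
f | b | h | u | x
9 | 3 | 3 | r | p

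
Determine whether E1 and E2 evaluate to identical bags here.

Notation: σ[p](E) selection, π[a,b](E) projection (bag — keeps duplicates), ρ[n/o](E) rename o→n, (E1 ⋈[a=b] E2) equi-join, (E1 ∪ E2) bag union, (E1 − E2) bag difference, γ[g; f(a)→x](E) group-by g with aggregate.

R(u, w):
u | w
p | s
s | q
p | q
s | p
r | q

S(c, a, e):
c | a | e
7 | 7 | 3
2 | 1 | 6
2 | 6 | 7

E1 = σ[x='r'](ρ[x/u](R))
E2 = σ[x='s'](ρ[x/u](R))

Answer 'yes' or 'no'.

E1 per-node cardinality:
  R → 5
  ρ[x/u](R) → 5
  σ[x='r'](ρ[x/u](R)) → 1
E2 per-node cardinality:
  R → 5
  ρ[x/u](R) → 5
  σ[x='s'](ρ[x/u](R)) → 2

E1 result:
x | w
r | q
E2 result:
x | w
s | p
s | q
Witness: ('r', 'q') appears 1× in E1 but 0× in E2.

no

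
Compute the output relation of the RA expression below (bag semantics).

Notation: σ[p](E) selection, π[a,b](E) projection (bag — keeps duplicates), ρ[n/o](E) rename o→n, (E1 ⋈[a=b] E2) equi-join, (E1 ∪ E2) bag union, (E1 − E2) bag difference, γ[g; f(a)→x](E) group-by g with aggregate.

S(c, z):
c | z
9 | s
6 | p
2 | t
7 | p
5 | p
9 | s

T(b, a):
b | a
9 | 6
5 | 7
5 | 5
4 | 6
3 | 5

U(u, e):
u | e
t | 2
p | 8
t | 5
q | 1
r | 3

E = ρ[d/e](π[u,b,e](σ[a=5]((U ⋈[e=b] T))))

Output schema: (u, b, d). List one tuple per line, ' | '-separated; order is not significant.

Subexpression sizes:
  U → 5
  T → 5
  (U ⋈[e=b] T) → 3
  σ[a=5]((U ⋈[e=b] T)) → 2
  π[u,b,e](σ[a=5]((U ⋈[e=b] T))) → 2
  ρ[d/e](π[u,b,e](σ[a=5]((U ⋈[e=b] T)))) → 2

== RESULT ==
u | b | d
r | 3 | 3
t | 5 | 5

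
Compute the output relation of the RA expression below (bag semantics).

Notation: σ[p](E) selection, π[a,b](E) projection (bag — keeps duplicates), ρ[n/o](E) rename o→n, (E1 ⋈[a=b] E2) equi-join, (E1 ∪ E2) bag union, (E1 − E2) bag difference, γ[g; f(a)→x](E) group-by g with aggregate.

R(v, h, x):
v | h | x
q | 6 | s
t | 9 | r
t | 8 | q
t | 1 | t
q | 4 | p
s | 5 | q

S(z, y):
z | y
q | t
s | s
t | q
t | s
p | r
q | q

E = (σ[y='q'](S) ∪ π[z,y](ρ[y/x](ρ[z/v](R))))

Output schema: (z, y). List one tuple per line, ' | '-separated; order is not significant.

Stepwise |·|:
  S → 6
  σ[y='q'](S) → 2
  R → 6
  ρ[z/v](R) → 6
  ρ[y/x](ρ[z/v](R)) → 6
  π[z,y](ρ[y/x](ρ[z/v](R))) → 6
  (σ[y='q'](S) ∪ π[z,y](ρ[y/x](ρ[z/v](R)))) → 8

== RESULT ==
z | y
q | p
q | q
q | s
s | q
t | q
t | q
t | r
t | t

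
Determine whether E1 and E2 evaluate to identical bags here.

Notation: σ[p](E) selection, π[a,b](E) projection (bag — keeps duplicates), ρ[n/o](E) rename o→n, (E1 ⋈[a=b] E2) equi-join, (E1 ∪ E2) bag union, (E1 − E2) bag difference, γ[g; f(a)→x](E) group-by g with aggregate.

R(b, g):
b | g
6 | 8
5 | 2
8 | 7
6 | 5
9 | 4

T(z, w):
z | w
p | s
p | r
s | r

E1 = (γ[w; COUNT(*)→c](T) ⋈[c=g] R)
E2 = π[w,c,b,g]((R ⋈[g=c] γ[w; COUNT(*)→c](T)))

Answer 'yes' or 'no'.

E1 subexpression sizes:
  T → 3
  γ[w; COUNT(*)→c](T) → 2
  R → 5
  (γ[w; COUNT(*)→c](T) ⋈[c=g] R) → 1
E2 subexpression sizes:
  R → 5
  T → 3
  γ[w; COUNT(*)→c](T) → 2
  (R ⋈[g=c] γ[w; COUNT(*)→c](T)) → 1
  π[w,c,b,g]((R ⋈[g=c] γ[w; COUNT(*)→c](T))) → 1

E1 and E2 produce the same multiset:
w | c | b | g
r | 2 | 5 | 2

yes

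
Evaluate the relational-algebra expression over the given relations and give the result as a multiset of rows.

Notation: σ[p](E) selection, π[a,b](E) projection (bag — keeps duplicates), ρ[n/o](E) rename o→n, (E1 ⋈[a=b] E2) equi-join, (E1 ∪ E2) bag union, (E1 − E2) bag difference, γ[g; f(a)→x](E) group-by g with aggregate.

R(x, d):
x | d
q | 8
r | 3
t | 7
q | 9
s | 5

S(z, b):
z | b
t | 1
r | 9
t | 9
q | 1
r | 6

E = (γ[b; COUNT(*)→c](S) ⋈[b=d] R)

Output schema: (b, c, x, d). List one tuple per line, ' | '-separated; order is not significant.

Stepwise |·|:
  S → 5
  γ[b; COUNT(*)→c](S) → 3
  R → 5
  (γ[b; COUNT(*)→c](S) ⋈[b=d] R) → 1

== RESULT ==
b | c | x | d
9 | 2 | q | 9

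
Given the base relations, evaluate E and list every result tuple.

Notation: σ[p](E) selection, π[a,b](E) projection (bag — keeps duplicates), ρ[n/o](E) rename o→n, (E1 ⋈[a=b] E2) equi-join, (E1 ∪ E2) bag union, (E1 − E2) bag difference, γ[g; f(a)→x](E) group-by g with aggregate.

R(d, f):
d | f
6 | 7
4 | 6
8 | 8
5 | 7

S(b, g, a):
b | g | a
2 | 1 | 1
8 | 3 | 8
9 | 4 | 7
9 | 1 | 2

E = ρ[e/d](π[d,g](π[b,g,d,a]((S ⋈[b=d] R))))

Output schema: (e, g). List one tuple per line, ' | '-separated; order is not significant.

Row counts bottom-up:
  S → 4
  R → 4
  (S ⋈[b=d] R) → 1
  π[b,g,d,a]((S ⋈[b=d] R)) → 1
  π[d,g](π[b,g,d,a]((S ⋈[b=d] R))) → 1
  ρ[e/d](π[d,g](π[b,g,d,a]((S ⋈[b=d] R)))) → 1

== RESULT ==
e | g
8 | 3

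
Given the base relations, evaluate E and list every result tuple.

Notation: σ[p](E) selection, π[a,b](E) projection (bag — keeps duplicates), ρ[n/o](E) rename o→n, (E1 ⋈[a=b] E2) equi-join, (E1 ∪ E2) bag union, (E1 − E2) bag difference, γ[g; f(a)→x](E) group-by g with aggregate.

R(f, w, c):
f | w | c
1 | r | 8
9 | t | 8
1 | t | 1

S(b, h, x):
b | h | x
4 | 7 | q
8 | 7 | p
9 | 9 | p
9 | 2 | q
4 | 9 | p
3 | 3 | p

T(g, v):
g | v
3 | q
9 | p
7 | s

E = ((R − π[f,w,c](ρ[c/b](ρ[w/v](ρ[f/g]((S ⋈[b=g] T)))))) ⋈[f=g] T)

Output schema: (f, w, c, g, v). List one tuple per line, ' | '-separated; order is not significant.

Row counts bottom-up:
  R → 3
  S → 6
  T → 3
  (S ⋈[b=g] T) → 3
  ρ[f/g]((S ⋈[b=g] T)) → 3
  ρ[w/v](ρ[f/g]((S ⋈[b=g] T))) → 3
  ρ[c/b](ρ[w/v](ρ[f/g]((S ⋈[b=g] T)))) → 3
  π[f,w,c](ρ[c/b](ρ[w/v](ρ[f/g]((S ⋈[b=g] T))))) → 3
  (R − π[f,w,c](ρ[c/b](ρ[w/v](ρ[f/g]((S ⋈[b=g] T)))))) → 3
  T → 3
  ((R − π[f,w,c](ρ[c/b](ρ[w/v](ρ[f/g]((S ⋈[b=g] T)))))) ⋈[f=g] T) → 1

== RESULT ==
f | w | c | g | v
9 | t | 8 | 9 | p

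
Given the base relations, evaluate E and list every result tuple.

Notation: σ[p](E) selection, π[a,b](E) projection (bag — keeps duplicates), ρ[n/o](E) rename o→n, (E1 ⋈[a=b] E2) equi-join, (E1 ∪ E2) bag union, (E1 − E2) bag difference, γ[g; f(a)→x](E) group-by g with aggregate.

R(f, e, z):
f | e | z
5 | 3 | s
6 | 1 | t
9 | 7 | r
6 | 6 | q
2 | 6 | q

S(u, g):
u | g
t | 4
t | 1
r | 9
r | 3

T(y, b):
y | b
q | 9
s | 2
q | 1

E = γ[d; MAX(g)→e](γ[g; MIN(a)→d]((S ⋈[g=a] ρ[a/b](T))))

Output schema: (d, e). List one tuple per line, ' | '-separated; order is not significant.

Per-node cardinality:
  S → 4
  T → 3
  ρ[a/b](T) → 3
  (S ⋈[g=a] ρ[a/b](T)) → 2
  γ[g; MIN(a)→d]((S ⋈[g=a] ρ[a/b](T))) → 2
  γ[d; MAX(g)→e](γ[g; MIN(a)→d]((S ⋈[g=a] ρ[a/b](T)))) → 2

== RESULT ==
d | e
1 | 1
9 | 9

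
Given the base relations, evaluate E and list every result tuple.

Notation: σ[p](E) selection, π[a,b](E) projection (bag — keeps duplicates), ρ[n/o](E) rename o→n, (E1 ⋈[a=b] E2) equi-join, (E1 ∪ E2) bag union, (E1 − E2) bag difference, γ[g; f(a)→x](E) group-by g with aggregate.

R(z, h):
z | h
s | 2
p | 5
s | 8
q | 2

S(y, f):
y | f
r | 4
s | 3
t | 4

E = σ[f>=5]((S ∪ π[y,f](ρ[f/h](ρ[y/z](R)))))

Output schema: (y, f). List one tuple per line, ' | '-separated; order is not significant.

Row counts bottom-up:
  S → 3
  R → 4
  ρ[y/z](R) → 4
  ρ[f/h](ρ[y/z](R)) → 4
  π[y,f](ρ[f/h](ρ[y/z](R))) → 4
  (S ∪ π[y,f](ρ[f/h](ρ[y/z](R)))) → 7
  σ[f>=5]((S ∪ π[y,f](ρ[f/h](ρ[y/z](R))))) → 2

== RESULT ==
y | f
p | 5
s | 8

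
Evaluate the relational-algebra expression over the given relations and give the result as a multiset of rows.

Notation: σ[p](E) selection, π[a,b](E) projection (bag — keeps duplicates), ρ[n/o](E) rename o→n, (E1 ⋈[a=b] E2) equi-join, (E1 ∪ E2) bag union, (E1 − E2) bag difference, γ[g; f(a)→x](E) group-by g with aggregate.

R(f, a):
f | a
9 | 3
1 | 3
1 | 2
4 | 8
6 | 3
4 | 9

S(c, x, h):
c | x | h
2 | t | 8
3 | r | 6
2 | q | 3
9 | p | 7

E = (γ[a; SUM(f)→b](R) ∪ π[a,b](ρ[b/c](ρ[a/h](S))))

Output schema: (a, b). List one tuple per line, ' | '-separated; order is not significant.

Row counts bottom-up:
  R → 6
  γ[a; SUM(f)→b](R) → 4
  S → 4
  ρ[a/h](S) → 4
  ρ[b/c](ρ[a/h](S)) → 4
  π[a,b](ρ[b/c](ρ[a/h](S))) → 4
  (γ[a; SUM(f)→b](R) ∪ π[a,b](ρ[b/c](ρ[a/h](S)))) → 8

== RESULT ==
a | b
2 | 1
3 | 2
3 | 16
6 | 3
7 | 9
8 | 2
8 | 4
9 | 4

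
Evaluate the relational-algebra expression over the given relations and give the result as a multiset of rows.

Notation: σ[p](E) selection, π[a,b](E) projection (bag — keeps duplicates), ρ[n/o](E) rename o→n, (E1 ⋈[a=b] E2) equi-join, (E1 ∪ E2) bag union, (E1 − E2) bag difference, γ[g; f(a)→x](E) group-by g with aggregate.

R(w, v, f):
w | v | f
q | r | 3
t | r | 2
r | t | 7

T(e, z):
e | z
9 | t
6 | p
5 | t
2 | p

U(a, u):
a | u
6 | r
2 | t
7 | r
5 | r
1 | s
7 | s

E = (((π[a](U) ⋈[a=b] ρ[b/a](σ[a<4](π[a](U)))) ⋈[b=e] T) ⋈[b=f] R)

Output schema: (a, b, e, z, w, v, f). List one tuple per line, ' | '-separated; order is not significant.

Stepwise |·|:
  U → 6
  π[a](U) → 6
  U → 6
  π[a](U) → 6
  σ[a<4](π[a](U)) → 2
  ρ[b/a](σ[a<4](π[a](U))) → 2
  (π[a](U) ⋈[a=b] ρ[b/a](σ[a<4](π[a](U)))) → 2
  T → 4
  ((π[a](U) ⋈[a=b] ρ[b/a](σ[a<4](π[a](U)))) ⋈[b=e] T) → 1
  R → 3
  (((π[a](U) ⋈[a=b] ρ[b/a](σ[a<4](π[a](U)))) ⋈[b=e] T) ⋈[b=f] R) → 1

== RESULT ==
a | b | e | z | w | v | f
2 | 2 | 2 | p | t | r | 2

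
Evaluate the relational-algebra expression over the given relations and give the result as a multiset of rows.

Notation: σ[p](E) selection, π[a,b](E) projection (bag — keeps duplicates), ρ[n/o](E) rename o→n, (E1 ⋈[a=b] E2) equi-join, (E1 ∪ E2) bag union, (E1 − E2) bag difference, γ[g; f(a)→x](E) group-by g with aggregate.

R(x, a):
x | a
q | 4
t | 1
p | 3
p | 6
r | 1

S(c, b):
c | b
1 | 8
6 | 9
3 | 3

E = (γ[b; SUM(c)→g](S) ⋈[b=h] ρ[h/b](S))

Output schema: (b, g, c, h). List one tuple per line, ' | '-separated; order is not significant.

Row counts bottom-up:
  S → 3
  γ[b; SUM(c)→g](S) → 3
  S → 3
  ρ[h/b](S) → 3
  (γ[b; SUM(c)→g](S) ⋈[b=h] ρ[h/b](S)) → 3

== RESULT ==
b | g | c | h
3 | 3 | 3 | 3
8 | 1 | 1 | 8
9 | 6 | 6 | 9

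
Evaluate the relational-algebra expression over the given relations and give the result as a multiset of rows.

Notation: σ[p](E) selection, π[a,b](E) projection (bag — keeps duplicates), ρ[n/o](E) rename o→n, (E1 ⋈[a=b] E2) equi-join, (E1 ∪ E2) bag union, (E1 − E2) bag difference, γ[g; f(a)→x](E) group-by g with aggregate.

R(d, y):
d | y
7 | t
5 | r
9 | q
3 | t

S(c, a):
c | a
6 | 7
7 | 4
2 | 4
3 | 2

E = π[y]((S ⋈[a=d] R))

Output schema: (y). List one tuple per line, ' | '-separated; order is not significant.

Per-node cardinality:
  S → 4
  R → 4
  (S ⋈[a=d] R) → 1
  π[y]((S ⋈[a=d] R)) → 1

== RESULT ==
y
t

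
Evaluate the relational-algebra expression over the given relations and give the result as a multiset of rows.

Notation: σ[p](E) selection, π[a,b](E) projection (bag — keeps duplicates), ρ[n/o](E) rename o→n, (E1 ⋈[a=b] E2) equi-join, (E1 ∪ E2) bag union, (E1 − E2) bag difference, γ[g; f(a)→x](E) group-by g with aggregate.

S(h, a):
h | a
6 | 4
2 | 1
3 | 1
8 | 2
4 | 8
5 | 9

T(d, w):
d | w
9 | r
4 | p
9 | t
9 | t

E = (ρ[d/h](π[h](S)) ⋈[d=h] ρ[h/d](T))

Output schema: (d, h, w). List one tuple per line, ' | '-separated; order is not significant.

Per-node cardinality:
  S → 6
  π[h](S) → 6
  ρ[d/h](π[h](S)) → 6
  T → 4
  ρ[h/d](T) → 4
  (ρ[d/h](π[h](S)) ⋈[d=h] ρ[h/d](T)) → 1

== RESULT ==
d | h | w
4 | 4 | p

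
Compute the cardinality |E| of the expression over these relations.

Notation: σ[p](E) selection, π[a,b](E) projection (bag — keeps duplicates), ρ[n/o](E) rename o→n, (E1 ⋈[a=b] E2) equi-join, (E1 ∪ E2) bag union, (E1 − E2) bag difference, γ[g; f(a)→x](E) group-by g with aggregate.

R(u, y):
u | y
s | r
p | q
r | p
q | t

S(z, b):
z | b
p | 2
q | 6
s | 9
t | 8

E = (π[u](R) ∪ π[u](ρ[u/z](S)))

Row counts bottom-up:
  R → 4
  π[u](R) → 4
  S → 4
  ρ[u/z](S) → 4
  π[u](ρ[u/z](S)) → 4
  (π[u](R) ∪ π[u](ρ[u/z](S))) → 8

|E| = 8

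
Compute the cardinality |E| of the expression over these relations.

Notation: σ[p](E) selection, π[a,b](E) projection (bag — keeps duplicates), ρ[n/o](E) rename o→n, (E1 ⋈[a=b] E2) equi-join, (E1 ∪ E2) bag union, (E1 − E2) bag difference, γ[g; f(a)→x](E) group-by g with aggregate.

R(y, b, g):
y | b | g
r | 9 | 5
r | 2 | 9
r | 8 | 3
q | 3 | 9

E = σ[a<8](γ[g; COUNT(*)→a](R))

Stepwise |·|:
  R → 4
  γ[g; COUNT(*)→a](R) → 3
  σ[a<8](γ[g; COUNT(*)→a](R)) → 3

|E| = 3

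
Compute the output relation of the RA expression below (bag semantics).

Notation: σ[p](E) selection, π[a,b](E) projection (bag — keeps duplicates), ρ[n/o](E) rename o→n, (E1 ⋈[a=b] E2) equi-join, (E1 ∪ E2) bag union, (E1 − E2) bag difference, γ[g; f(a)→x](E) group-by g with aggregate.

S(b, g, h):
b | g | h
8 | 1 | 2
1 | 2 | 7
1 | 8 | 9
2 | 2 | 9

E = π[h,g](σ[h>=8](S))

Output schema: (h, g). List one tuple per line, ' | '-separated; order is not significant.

Stepwise |·|:
  S → 4
  σ[h>=8](S) → 2
  π[h,g](σ[h>=8](S)) → 2

== RESULT ==
h | g
9 | 2
9 | 8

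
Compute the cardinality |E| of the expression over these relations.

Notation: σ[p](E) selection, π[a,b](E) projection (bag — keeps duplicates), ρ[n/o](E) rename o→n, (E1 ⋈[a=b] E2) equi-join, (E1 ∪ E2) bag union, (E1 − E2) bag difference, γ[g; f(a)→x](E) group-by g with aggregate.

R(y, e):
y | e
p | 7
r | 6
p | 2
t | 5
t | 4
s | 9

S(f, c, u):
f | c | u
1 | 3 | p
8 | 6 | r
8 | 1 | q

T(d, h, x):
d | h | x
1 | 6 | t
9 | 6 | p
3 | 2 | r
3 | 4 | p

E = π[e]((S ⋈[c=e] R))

Subexpression sizes:
  S → 3
  R → 6
  (S ⋈[c=e] R) → 1
  π[e]((S ⋈[c=e] R)) → 1

|E| = 1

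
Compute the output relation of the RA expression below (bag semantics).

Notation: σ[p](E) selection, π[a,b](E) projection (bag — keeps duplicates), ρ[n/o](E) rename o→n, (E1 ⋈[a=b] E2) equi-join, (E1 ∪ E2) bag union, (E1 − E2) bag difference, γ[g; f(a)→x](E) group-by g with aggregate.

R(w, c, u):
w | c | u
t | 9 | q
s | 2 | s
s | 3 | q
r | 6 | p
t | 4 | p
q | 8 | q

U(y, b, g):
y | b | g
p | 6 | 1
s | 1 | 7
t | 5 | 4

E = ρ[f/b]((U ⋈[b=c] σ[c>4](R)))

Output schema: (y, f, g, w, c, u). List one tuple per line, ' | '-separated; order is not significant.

Stepwise |·|:
  U → 3
  R → 6
  σ[c>4](R) → 3
  (U ⋈[b=c] σ[c>4](R)) → 1
  ρ[f/b]((U ⋈[b=c] σ[c>4](R))) → 1

== RESULT ==
y | f | g | w | c | u
p | 6 | 1 | r | 6 | p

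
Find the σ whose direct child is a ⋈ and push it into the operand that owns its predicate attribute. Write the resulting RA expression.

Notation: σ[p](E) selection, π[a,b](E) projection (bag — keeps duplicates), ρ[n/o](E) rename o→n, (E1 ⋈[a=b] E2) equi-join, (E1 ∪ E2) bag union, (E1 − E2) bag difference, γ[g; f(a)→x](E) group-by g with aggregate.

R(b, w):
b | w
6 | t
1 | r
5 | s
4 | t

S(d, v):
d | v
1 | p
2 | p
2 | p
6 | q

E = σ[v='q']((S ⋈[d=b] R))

σ filters on v, owned by the left side.
E' = (σ[v='q'](S) ⋈[d=b] R)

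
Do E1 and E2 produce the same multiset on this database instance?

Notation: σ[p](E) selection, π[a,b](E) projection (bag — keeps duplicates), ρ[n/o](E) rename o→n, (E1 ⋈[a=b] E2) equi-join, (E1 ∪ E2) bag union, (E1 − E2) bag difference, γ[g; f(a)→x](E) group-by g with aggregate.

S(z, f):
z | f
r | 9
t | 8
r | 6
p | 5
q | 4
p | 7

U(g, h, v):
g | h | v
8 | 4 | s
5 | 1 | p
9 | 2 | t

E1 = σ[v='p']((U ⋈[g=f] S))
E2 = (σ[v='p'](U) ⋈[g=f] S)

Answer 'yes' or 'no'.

E1 row counts bottom-up:
  U → 3
  S → 6
  (U ⋈[g=f] S) → 3
  σ[v='p']((U ⋈[g=f] S)) → 1
E2 row counts bottom-up:
  U → 3
  σ[v='p'](U) → 1
  S → 6
  (σ[v='p'](U) ⋈[g=f] S) → 1

E1 and E2 produce the same multiset:
g | h | v | z | f
5 | 1 | p | p | 5

yes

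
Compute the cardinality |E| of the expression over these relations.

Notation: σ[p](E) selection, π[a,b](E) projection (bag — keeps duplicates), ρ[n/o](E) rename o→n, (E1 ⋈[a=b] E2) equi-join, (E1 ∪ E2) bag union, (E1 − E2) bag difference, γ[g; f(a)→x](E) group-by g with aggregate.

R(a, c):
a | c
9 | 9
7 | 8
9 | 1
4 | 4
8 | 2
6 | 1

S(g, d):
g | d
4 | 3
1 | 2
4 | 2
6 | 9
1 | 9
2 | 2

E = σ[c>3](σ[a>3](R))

Per-node cardinality:
  R → 6
  σ[a>3](R) → 6
  σ[c>3](σ[a>3](R)) → 3

|E| = 3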